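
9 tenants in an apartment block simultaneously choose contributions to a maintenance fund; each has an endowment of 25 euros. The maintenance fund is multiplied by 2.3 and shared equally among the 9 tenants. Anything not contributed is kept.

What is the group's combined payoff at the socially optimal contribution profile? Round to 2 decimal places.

517.50 euros

Each contributed unit returns 2.300 to the group as a whole (0.2556 to each of 9 players), which exceeds 1, so the social optimum is full contribution: group total = 2.300 × 225 = 517.50.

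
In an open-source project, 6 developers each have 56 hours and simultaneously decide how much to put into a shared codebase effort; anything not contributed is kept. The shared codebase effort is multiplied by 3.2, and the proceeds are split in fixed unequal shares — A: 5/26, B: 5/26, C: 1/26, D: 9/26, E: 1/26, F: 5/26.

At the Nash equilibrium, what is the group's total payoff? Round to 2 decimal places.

459.20 hours

Each unit j contributes comes back to j as 3.2 × (j's share), so j prefers to contribute only if that share exceeds 1/3.2 = 0.3125; otherwise keeping the unit dominates.
D alone (share 9/26) is above the threshold, contributing 56; the remaining 5 contribute 0. Total contributed: 56.
The shared codebase effort pays out 3.2 × 56 = 179.20 in total (split across the unequal shares, but the aggregate is all that matters for the group sum).
The 5 free-riders keep 56 each, adding 280. Group total = 280 + 179.20 = 459.20.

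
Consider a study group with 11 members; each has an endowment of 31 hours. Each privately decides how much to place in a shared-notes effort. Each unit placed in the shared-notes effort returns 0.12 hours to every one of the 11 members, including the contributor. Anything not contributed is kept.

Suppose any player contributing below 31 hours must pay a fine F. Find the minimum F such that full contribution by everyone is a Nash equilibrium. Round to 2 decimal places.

27.28 hours

Given the others contribute fully, the best deviation is to contribute 0 (any partial contribution still incurs the fine and gives up units whose private return 0.12 is below 1).
Deviating from 31 to 0 saves 31 hours but forfeits the deviator's share of the drop in the shared-notes effort: 0.12 × 31 = 3.72.
So the deviation gain is 31 − 3.72 = 27.28, and the fine must be at least 27.28 hours to wipe it out.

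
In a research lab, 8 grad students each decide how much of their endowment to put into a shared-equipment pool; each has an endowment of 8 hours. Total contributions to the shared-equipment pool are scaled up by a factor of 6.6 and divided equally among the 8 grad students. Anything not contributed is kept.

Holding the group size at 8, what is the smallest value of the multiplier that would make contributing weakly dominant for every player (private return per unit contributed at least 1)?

8

A contributed unit returns (multiplier)/8 to its contributor.
This reaches 1 exactly when the multiplier is 8.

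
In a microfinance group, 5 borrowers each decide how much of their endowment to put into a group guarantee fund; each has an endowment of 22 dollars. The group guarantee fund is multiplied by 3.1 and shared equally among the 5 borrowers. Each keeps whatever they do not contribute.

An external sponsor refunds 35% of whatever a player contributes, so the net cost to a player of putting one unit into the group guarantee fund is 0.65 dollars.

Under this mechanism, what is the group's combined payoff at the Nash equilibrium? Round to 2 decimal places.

The effective private return is (3.1/5) / 0.65 = 0.9538, which is still under 1, so the mechanism doesn't change anyone's dominant strategy: zero contribution.
Everyone keeps their endowment and the group total is 5 × 22 = 110.

110.00 dollars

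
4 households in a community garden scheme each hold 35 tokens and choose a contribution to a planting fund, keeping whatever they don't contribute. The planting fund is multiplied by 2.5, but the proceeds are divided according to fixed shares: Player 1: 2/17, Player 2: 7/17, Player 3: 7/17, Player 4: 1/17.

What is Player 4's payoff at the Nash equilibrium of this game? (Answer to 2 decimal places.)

For player j, contributing a unit is worthwhile iff 2.5 × (j's share) ≥ 1, i.e. iff j's share is at least 0.4000.
Player 2 and Player 3 are above the threshold, contributing 35 each; the remaining 2 contribute 0. Total contributed: 70.
Player 4 keeps 35 and receives 2.5 × 70 × 1/17 = 10.29 from the planting fund, for a payoff of 45.29.

45.29 tokens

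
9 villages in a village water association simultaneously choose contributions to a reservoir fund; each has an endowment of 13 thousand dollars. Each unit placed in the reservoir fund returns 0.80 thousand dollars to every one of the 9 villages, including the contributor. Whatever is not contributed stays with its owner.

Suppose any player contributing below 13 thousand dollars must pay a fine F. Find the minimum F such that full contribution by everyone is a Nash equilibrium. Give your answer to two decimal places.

Given the others contribute fully, the best deviation is to contribute 0 (any partial contribution still incurs the fine and gives up units whose private return 0.80 is below 1).
Deviating from 13 to 0 saves 13 thousand dollars but forfeits the deviator's share of the drop in the reservoir fund: 0.80 × 13 = 10.40.
So the deviation gain is 13 − 10.40 = 2.60, and the fine must be at least 2.60 thousand dollars to wipe it out.

2.60 thousand dollars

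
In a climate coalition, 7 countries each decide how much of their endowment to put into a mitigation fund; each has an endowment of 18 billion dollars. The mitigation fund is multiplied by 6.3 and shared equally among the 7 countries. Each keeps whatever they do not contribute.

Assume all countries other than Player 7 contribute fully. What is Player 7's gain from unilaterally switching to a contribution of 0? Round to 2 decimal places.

1.80 billion dollars

Switching from a contribution of 18 to 0 lets Player 7 keep an extra 18 billion dollars, but lowers the mitigation fund by 18, which costs Player 7 their own share of that drop: 6.3/7 × 18 = 16.20.
Net gain = 18 − 16.20 = 1.80. The private return per contributed unit (0.9000) is below 1, so free-riding is indeed the best response regardless of what the others do.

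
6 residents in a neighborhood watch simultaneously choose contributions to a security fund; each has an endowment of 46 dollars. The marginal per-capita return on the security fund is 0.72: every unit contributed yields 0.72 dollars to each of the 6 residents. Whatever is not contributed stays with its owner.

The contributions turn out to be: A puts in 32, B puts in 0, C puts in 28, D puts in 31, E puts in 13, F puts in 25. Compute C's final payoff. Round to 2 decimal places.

Total contributed: 32 + 0 + 28 + 31 + 13 + 25 = 129.
Each receives 0.72 × 129 = 92.88 from the security fund.
C keeps 46 − 28 = 18, so C's payoff is 18 + 92.88 = 110.88.

110.88 dollars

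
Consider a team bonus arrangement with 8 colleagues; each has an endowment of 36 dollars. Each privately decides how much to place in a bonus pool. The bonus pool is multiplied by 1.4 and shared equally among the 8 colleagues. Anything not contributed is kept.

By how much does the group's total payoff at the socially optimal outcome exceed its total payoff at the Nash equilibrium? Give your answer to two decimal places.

115.20 dollars

Each contributed unit returns 1.4/8 = 0.1750 to its contributor — below 1 — so contributing 0 is dominant for every player. At the Nash equilibrium everyone keeps their 36, and the group total is 8 × 36 = 288.
Each contributed unit returns 1.400 to the group as a whole (0.1750 to each of 8 players), which exceeds 1, so the social optimum is full contribution: group total = 1.400 × 288 = 403.20.
Efficiency loss = 403.20 − 288 = 115.20.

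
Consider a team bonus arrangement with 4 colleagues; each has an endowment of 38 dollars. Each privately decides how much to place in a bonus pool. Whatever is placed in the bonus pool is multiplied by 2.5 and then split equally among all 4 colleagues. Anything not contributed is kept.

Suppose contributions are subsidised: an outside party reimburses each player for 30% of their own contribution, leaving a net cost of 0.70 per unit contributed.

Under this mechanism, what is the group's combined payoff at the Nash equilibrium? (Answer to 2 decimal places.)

152.00 dollars

The effective private return is (2.5/4) / 0.70 = 0.8929, which is still under 1, so the mechanism doesn't change anyone's dominant strategy: zero contribution.
At the Nash equilibrium no one contributes; group total payoff = 4 × 38 = 152.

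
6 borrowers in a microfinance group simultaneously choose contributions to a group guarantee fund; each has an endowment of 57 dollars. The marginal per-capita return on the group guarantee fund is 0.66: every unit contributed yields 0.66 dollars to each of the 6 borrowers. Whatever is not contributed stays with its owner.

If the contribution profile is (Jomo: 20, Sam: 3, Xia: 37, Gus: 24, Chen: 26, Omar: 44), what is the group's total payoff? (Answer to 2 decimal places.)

797.84 dollars

Total contributed: 20 + 3 + 37 + 24 + 26 + 44 = 154; total kept: 6 × 57 − 154 = 188.
The group guarantee fund pays out 0.66 × 6 × 154 = 609.84 in aggregate.
Group total = 188 + 609.84 = 797.84.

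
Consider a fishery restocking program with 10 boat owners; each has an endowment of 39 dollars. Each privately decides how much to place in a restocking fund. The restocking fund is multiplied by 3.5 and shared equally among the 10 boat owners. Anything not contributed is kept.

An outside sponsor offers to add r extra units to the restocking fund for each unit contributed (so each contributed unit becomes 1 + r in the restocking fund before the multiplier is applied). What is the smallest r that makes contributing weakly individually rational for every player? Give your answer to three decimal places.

1.857

With matching at rate r, one contributed unit becomes (1 + r) in the restocking fund and returns 3.5 × (1 + r) / 10 to the contributor.
Setting this equal to 1: 1 + r = 10/3.5 = 2.8571.
So the minimum matching rate is r = 2.8571 − 1 = 1.857.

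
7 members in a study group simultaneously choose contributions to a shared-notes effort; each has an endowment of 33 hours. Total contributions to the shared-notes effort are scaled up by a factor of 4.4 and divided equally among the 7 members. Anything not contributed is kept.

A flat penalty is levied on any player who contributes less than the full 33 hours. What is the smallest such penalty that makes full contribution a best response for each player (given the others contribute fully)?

Given the others contribute fully, the best deviation is to contribute 0 (any partial contribution still incurs the fine and gives up units whose private return 0.6286 is below 1).
Deviating from 33 to 0 saves 33 hours but forfeits the deviator's share of the drop in the shared-notes effort: 4.4/7 × 33 = 20.74.
So the deviation gain is 33 − 20.74 = 12.26, and the fine must be at least 12.26 hours to wipe it out.

12.26 hours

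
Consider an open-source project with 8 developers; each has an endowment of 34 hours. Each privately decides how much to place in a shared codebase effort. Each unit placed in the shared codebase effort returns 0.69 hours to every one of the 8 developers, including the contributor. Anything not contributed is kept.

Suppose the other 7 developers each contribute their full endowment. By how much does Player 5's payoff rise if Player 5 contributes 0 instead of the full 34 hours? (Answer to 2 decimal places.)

Switching from a contribution of 34 to 0 lets Player 5 keep an extra 34 hours, but lowers the shared codebase effort by 34, which costs Player 5 their own share of that drop: 0.69 × 34 = 23.46.
Net gain = 34 − 23.46 = 10.54. The private return per contributed unit (0.69) is below 1, so free-riding is indeed the best response regardless of what the others do.

10.54 hours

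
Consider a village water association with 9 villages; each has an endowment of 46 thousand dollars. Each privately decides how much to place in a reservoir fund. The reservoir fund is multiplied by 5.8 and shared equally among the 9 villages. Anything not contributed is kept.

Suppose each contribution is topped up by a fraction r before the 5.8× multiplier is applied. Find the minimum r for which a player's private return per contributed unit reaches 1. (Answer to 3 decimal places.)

0.552

With matching at rate r, one contributed unit becomes (1 + r) in the reservoir fund and returns 5.8 × (1 + r) / 9 to the contributor.
Setting this equal to 1: 1 + r = 9/5.8 = 1.5517.
So the minimum matching rate is r = 1.5517 − 1 = 0.552.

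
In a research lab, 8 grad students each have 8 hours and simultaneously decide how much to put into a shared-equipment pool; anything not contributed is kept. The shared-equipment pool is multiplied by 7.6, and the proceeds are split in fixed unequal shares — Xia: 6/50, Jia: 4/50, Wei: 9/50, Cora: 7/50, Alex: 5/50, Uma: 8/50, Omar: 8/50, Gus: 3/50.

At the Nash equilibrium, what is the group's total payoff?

Player j's private return per contributed unit is 7.6 × (j's share). Contributing is weakly dominant for j when that share is at least 1/7.6 = 0.1316, and contributing 0 is dominant otherwise.
Wei, Cora, Uma and Omar clear that bar, contributing 8 each; the remaining 4 contribute 0. Total contributed: 32.
The shared-equipment pool pays out 7.6 × 32 = 243.20 in total (split across the unequal shares, but the aggregate is all that matters for the group sum).
The 4 free-riders keep 8 each, adding 32. Group total = 32 + 243.20 = 275.20.

275.20 hours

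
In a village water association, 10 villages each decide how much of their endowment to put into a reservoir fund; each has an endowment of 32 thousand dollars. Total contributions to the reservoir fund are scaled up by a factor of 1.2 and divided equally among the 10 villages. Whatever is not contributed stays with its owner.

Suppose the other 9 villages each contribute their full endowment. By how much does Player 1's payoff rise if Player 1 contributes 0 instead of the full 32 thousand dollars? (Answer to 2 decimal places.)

Switching from a contribution of 32 to 0 lets Player 1 keep an extra 32 thousand dollars, but lowers the reservoir fund by 32, which costs Player 1 their own share of that drop: 1.2/10 × 32 = 3.84.
Net gain = 32 − 3.84 = 28.16. The private return per contributed unit (0.1200) is below 1, so free-riding is indeed the best response regardless of what the others do.

28.16 thousand dollars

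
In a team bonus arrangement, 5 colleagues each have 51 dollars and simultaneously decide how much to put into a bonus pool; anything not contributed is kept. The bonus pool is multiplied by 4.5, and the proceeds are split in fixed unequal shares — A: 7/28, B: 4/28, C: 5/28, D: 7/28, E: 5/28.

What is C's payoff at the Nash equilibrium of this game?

A player with share s gets back 4.5·s per unit contributed, so full contribution is dominant for anyone with s > 1/4.5 = 0.2222 and zero contribution is dominant for anyone below.
A and D clear that bar, contributing 51 each; the remaining 3 contribute 0. Total contributed: 102.
C keeps 51 and receives 4.5 × 102 × 5/28 = 81.96 from the bonus pool, for a payoff of 132.96.

132.96 dollars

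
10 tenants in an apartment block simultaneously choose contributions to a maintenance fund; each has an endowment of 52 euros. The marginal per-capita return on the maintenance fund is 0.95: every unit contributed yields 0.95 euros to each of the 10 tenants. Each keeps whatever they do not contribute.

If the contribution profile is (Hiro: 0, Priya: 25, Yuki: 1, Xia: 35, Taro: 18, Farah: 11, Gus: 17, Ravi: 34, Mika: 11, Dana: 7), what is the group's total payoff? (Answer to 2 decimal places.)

1871.50 euros

Total contributed: 0 + 25 + 1 + 35 + 18 + 11 + 17 + 34 + 11 + 7 = 159; total kept: 10 × 52 − 159 = 361.
The maintenance fund pays out 0.95 × 10 × 159 = 1510.50 in aggregate.
Group total = 361 + 1510.50 = 1871.50.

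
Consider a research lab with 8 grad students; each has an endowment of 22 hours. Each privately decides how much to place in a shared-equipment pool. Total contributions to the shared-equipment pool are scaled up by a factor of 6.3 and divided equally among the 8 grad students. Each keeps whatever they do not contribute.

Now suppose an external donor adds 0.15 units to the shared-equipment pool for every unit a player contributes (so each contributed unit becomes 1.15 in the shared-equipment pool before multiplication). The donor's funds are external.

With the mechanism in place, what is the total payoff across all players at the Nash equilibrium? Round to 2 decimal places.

176.00 hours

With the mechanism, a contributed unit returns 6.3 × 1.15 / 8 = 0.9056 per unit of net cost — still below 1 — so contributing 0 remains dominant for every player.
At the Nash equilibrium no one contributes; group total payoff = 8 × 22 = 176.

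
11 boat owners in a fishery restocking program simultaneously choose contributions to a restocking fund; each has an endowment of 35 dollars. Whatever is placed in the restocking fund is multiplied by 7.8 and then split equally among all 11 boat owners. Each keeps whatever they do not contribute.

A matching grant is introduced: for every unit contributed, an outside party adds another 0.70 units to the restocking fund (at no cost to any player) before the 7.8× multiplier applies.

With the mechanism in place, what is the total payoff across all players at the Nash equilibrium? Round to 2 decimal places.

5105.10 dollars

With the mechanism, a contributed unit returns 7.8 × 1.70 / 11 = 1.2055 per unit of net cost to the contributor — now above 1 — so contributing fully is weakly dominant for every player.
At the Nash equilibrium everyone contributes 35. Group total payoff = 7.8 × 1.70 × 385 = 5105.10.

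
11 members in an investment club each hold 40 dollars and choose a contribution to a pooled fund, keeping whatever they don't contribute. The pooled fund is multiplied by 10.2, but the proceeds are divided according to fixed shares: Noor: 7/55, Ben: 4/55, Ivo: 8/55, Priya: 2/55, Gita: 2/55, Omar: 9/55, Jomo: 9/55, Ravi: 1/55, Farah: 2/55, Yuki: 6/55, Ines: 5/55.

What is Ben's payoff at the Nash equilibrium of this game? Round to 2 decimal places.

Player j's private return per contributed unit is 10.2 × (j's share). Contributing is weakly dominant for j when that share is at least 1/10.2 = 0.0980, and contributing 0 is dominant otherwise.
The shares above 0.0980 belong to Noor, Ivo, Omar, Jomo and Yuki, contributing 40 each; the remaining 6 contribute 0. Total contributed: 200.
Ben keeps 40 and receives 10.2 × 200 × 4/55 = 148.36 from the pooled fund, for a payoff of 188.36.

188.36 dollars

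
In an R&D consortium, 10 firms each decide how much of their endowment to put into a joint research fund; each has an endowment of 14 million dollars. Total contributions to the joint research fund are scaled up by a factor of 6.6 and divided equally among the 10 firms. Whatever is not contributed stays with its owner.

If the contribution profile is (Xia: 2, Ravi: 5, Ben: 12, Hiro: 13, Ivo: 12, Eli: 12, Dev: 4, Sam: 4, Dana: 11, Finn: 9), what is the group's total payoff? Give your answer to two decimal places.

Total contributed: 2 + 5 + 12 + 13 + 12 + 12 + 4 + 4 + 11 + 9 = 84; total kept: 10 × 14 − 84 = 56.
The joint research fund pays out 6.6 × 84 = 554.40 in aggregate.
Group total = 56 + 554.40 = 610.40.

610.40 million dollars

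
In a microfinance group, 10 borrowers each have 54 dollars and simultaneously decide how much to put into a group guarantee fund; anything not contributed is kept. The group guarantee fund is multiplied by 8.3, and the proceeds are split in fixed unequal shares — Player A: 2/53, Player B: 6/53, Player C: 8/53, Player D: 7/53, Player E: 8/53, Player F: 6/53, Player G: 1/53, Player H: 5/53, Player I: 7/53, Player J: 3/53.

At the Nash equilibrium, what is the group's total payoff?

2116.80 dollars

Each unit j contributes comes back to j as 8.3 × (j's share), so j prefers to contribute only if that share exceeds 1/8.3 = 0.1205; otherwise keeping the unit dominates.
Player C, Player D, Player E and Player I clear that bar, contributing 54 each; the remaining 6 contribute 0. Total contributed: 216.
The group guarantee fund pays out 8.3 × 216 = 1792.80 in total (split across the unequal shares, but the aggregate is all that matters for the group sum).
The 6 free-riders keep 54 each, adding 324. Group total = 324 + 1792.80 = 2116.80.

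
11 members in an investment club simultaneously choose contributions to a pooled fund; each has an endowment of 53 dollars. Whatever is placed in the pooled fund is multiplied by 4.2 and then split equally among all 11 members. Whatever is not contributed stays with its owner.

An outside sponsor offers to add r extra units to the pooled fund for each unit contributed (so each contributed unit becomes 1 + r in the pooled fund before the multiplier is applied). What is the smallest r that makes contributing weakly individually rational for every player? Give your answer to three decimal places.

1.619

With matching at rate r, one contributed unit becomes (1 + r) in the pooled fund and returns 4.2 × (1 + r) / 11 to the contributor.
Setting this equal to 1: 1 + r = 11/4.2 = 2.6190.
So the minimum matching rate is r = 2.6190 − 1 = 1.619.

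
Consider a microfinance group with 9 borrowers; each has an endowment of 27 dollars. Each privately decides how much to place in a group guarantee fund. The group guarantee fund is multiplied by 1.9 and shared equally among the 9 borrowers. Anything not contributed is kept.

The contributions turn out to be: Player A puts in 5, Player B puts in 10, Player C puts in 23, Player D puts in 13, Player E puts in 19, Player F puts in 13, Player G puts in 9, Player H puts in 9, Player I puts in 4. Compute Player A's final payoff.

Total contributed: 5 + 10 + 23 + 13 + 19 + 13 + 9 + 9 + 4 = 105.
Each receives 1.9 × 105 / 9 = 22.17 from the group guarantee fund.
Player A keeps 27 − 5 = 22, so Player A's payoff is 22 + 22.17 = 44.17.

44.17 dollars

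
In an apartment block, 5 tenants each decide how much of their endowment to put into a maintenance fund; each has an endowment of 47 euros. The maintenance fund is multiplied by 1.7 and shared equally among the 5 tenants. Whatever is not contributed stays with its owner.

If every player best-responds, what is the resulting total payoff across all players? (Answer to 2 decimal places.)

235.00 euros

Each contributed unit returns 1.7/5 = 0.3400 to its contributor — below 1 — so contributing 0 is dominant for every player. At the Nash equilibrium everyone keeps their 47, and the group total is 5 × 47 = 235.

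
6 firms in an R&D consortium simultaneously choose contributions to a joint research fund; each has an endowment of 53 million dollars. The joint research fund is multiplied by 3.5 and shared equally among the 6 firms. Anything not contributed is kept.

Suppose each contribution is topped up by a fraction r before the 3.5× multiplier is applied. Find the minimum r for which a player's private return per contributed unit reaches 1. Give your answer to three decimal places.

0.714

With matching at rate r, one contributed unit becomes (1 + r) in the joint research fund and returns 3.5 × (1 + r) / 6 to the contributor.
Setting this equal to 1: 1 + r = 6/3.5 = 1.7143.
So the minimum matching rate is r = 1.7143 − 1 = 0.714.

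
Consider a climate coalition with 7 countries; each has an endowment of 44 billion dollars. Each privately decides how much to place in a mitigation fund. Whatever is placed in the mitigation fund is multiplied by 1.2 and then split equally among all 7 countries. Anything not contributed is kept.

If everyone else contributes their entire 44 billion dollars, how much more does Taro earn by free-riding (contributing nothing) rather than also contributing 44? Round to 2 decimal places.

Switching from a contribution of 44 to 0 lets Taro keep an extra 44 billion dollars, but lowers the mitigation fund by 44, which costs Taro their own share of that drop: 1.2/7 × 44 = 7.54.
Net gain = 44 − 7.54 = 36.46. The private return per contributed unit (0.1714) is below 1, so free-riding is indeed the best response regardless of what the others do.

36.46 billion dollars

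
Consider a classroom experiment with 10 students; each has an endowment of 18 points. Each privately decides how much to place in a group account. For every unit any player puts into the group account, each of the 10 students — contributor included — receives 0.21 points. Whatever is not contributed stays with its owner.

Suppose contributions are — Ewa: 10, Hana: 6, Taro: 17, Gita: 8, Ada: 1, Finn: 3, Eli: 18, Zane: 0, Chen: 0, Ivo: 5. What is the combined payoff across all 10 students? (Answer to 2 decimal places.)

254.80 points

Total contributed: 10 + 6 + 17 + 8 + 1 + 3 + 18 + 0 + 0 + 5 = 68; total kept: 10 × 18 − 68 = 112.
The group account pays out 0.21 × 10 × 68 = 142.80 in aggregate.
Group total = 112 + 142.80 = 254.80.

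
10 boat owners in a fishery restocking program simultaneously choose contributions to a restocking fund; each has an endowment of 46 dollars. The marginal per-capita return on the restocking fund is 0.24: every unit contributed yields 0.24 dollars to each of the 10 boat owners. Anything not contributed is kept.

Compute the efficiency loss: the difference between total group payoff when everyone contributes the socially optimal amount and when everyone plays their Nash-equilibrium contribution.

The private return per contributed unit is 0.24 < 1, so contributing 0 is dominant for every player. At the Nash equilibrium everyone keeps their 46, and the group total is 10 × 46 = 460.
Each contributed unit returns 2.400 to the group as a whole (0.24 to each of 10 players), which exceeds 1, so the social optimum is full contribution: group total = 2.400 × 460 = 1104.00.
Efficiency loss = 1104.00 − 460 = 644.00.

644.00 dollars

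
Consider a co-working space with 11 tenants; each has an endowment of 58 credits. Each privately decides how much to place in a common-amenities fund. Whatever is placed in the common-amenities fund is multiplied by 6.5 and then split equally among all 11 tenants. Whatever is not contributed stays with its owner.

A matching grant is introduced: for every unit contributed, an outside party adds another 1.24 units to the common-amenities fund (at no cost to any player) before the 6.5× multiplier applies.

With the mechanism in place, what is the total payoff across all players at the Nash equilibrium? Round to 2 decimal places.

With the mechanism, a contributed unit returns 6.5 × 2.24 / 11 = 1.3236 per unit of net cost to the contributor — now above 1 — so contributing fully is weakly dominant for every player.
So the Nash equilibrium is full contribution by all 11; the group earns 6.5 × 2.24 × 638 = 9289.28.

9289.28 credits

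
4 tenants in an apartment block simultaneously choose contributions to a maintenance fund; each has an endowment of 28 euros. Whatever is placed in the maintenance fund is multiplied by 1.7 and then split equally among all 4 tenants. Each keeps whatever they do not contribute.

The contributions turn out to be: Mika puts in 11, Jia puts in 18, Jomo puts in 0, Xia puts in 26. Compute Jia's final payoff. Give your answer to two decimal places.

Total contributed: 11 + 18 + 0 + 26 = 55.
Each receives 1.7 × 55 / 4 = 23.38 from the maintenance fund.
Jia keeps 28 − 18 = 10, so Jia's payoff is 10 + 23.38 = 33.38.

33.38 euros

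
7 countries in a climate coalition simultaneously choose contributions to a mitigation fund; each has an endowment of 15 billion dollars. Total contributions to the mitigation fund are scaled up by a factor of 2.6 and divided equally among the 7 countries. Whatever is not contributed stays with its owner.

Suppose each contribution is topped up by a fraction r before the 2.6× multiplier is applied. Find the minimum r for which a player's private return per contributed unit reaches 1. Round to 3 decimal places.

With matching at rate r, one contributed unit becomes (1 + r) in the mitigation fund and returns 2.6 × (1 + r) / 7 to the contributor.
Setting this equal to 1: 1 + r = 7/2.6 = 2.6923.
So the minimum matching rate is r = 2.6923 − 1 = 1.692.

1.692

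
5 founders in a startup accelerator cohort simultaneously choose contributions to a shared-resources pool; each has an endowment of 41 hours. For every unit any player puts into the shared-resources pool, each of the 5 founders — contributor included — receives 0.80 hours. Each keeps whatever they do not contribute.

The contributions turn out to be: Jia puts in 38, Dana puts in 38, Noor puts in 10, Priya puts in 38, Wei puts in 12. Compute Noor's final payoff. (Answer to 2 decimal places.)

139.80 hours

Total contributed: 38 + 38 + 10 + 38 + 12 = 136.
Each receives 0.80 × 136 = 108.80 from the shared-resources pool.
Noor keeps 41 − 10 = 31, so Noor's payoff is 31 + 108.80 = 139.80.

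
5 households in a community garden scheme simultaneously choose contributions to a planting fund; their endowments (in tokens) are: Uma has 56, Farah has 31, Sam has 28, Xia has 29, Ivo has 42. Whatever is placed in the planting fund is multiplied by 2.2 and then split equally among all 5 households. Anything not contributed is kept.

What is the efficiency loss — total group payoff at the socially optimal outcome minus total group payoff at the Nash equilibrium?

223.20 tokens

The private return per contributed unit is 2.2/5 = 0.4400 < 1 for every player regardless of endowment, so the Nash equilibrium is zero contribution and the group total is Σ E_j = 56 + 31 + 28 + 29 + 42 = 186.
Each contributed unit returns 2.200 to the group, so the social optimum is full contribution by everyone: group total = 2.200 × 186 = 409.20.
Efficiency loss = (2.200 − 1) × 186 = 223.20.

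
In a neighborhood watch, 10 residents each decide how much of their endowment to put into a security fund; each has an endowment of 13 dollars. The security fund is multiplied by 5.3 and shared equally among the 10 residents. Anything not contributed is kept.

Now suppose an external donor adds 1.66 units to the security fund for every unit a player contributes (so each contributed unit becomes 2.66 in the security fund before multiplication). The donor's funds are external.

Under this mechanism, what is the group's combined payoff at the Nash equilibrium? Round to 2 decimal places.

1832.74 dollars

Under the mechanism each unit contributed yields 5.3 × 2.66 / 10 = 1.4098 back to its contributor per unit of net cost, which exceeds 1, making full contribution the dominant choice for everyone.
At the Nash equilibrium everyone contributes 13. Group total payoff = 5.3 × 2.66 × 130 = 1832.74.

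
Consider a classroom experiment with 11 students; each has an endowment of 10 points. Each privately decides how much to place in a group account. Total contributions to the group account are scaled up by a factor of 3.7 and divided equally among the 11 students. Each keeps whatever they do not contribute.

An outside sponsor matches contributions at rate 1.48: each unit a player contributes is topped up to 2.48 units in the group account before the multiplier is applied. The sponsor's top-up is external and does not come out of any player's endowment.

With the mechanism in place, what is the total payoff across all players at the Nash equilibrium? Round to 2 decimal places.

The effective private return is 3.7 × 2.48 / 11 = 0.8342, which is still under 1, so the mechanism doesn't change anyone's dominant strategy: zero contribution.
At the Nash equilibrium no one contributes; group total payoff = 11 × 10 = 110.

110.00 points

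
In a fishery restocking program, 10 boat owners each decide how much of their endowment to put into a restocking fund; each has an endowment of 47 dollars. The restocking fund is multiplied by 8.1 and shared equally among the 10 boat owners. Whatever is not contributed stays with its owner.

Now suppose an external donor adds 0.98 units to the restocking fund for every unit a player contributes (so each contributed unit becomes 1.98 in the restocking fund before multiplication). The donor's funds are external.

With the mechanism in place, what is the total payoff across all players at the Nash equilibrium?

7537.86 dollars

Under the mechanism each unit contributed yields 8.1 × 1.98 / 10 = 1.6038 back to its contributor per unit of net cost, which exceeds 1, making full contribution the dominant choice for everyone.
At the Nash equilibrium everyone contributes 47. Group total payoff = 8.1 × 1.98 × 470 = 7537.86.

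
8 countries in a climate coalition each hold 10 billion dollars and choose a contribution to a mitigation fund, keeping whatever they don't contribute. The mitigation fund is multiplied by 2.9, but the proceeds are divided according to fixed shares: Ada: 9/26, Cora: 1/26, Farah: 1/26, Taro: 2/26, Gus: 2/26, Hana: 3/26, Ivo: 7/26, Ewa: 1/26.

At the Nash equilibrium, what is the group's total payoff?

For player j, contributing a unit is worthwhile iff 2.9 × (j's share) ≥ 1, i.e. iff j's share is at least 0.3448.
Only Ada (9/26) clears that bar, contributing 10; the remaining 7 contribute 0. Total contributed: 10.
The mitigation fund pays out 2.9 × 10 = 29.00 in total (split across the unequal shares, but the aggregate is all that matters for the group sum).
The 7 free-riders keep 10 each, adding 70. Group total = 70 + 29.00 = 99.00.

99.00 billion dollars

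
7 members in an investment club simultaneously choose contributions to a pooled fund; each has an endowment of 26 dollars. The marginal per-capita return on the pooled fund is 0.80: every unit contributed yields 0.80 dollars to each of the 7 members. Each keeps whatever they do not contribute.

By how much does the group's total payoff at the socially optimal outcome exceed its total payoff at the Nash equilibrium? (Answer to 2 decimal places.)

The private return per contributed unit is 0.80 < 1, so contributing 0 is dominant for every player. At the Nash equilibrium everyone keeps their 26, and the group total is 7 × 26 = 182.
Each contributed unit returns 5.600 to the group as a whole (0.80 to each of 7 players), which exceeds 1, so the social optimum is full contribution: group total = 5.600 × 182 = 1019.20.
Efficiency loss = 1019.20 − 182 = 837.20.

837.20 dollars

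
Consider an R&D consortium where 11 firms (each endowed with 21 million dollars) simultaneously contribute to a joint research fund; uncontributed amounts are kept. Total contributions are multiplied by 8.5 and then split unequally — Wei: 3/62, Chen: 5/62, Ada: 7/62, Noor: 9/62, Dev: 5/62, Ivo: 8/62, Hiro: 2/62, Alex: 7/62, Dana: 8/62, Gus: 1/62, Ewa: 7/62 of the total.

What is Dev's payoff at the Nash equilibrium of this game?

64.19 million dollars

Player j's private return per contributed unit is 8.5 × (j's share). Contributing is weakly dominant for j when that share is at least 1/8.5 = 0.1176, and contributing 0 is dominant otherwise.
Noor, Ivo and Dana clear that bar, contributing 21 each; the remaining 8 contribute 0. Total contributed: 63.
Dev keeps 21 and receives 8.5 × 63 × 5/62 = 43.19 from the joint research fund, for a payoff of 64.19.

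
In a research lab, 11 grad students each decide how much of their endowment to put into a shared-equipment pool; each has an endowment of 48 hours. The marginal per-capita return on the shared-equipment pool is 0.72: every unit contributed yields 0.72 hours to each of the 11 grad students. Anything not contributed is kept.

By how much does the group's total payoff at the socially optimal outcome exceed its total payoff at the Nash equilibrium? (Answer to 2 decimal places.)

The private return per contributed unit is 0.72 < 1, so contributing 0 is dominant for every player. At the Nash equilibrium everyone keeps their 48, and the group total is 11 × 48 = 528.
Each contributed unit returns 7.920 to the group as a whole (0.72 to each of 11 players), which exceeds 1, so the social optimum is full contribution: group total = 7.920 × 528 = 4181.76.
Efficiency loss = 4181.76 − 528 = 3653.76.

3653.76 hours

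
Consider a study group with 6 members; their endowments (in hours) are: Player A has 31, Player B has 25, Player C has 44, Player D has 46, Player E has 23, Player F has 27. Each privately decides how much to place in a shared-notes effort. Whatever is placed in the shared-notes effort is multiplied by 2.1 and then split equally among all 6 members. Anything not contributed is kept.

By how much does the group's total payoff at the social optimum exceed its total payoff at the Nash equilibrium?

215.60 hours

The private return per contributed unit is 2.1/6 = 0.3500 < 1 for every player regardless of endowment, so the Nash equilibrium is zero contribution and the group total is Σ E_j = 31 + 25 + 44 + 46 + 23 + 27 = 196.
Each contributed unit returns 2.100 to the group, so the social optimum is full contribution by everyone: group total = 2.100 × 196 = 411.60.
Efficiency loss = (2.100 − 1) × 196 = 215.60.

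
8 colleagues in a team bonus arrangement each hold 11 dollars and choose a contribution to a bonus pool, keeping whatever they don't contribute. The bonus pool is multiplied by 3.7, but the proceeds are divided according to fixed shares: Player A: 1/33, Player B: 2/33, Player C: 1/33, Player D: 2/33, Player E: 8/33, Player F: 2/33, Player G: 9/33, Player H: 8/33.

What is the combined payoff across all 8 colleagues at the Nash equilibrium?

117.70 dollars

For player j, contributing a unit is worthwhile iff 3.7 × (j's share) ≥ 1, i.e. iff j's share is at least 0.2703.
Player G alone (share 9/33) is above the threshold, contributing 11; the remaining 7 contribute 0. Total contributed: 11.
The bonus pool pays out 3.7 × 11 = 40.70 in total (split across the unequal shares, but the aggregate is all that matters for the group sum).
The 7 free-riders keep 11 each, adding 77. Group total = 77 + 40.70 = 117.70.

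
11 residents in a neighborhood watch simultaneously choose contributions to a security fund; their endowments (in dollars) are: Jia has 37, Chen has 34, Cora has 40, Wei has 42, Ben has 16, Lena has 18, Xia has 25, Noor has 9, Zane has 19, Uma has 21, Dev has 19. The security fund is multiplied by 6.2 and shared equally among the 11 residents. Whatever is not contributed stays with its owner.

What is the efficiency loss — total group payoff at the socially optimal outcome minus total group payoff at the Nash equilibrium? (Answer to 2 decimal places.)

1456.00 dollars

The private return per contributed unit is 6.2/11 = 0.5636 < 1 for every player regardless of endowment, so the Nash equilibrium is zero contribution and the group total is Σ E_j = 37 + 34 + 40 + 42 + 16 + 18 + 25 + 9 + 19 + 21 + 19 = 280.
Each contributed unit returns 6.200 to the group, so the social optimum is full contribution by everyone: group total = 6.200 × 280 = 1736.00.
Efficiency loss = (6.200 − 1) × 280 = 1456.00.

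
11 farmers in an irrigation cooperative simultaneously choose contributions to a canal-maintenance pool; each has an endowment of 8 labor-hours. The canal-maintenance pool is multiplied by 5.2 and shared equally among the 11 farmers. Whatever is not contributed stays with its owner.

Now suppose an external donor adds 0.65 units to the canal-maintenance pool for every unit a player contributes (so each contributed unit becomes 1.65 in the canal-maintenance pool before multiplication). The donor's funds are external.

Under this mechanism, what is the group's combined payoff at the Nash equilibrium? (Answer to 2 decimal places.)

88.00 labor-hours

The effective private return is 5.2 × 1.65 / 11 = 0.7800, which is still under 1, so the mechanism doesn't change anyone's dominant strategy: zero contribution.
At the Nash equilibrium no one contributes; group total payoff = 11 × 8 = 88.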